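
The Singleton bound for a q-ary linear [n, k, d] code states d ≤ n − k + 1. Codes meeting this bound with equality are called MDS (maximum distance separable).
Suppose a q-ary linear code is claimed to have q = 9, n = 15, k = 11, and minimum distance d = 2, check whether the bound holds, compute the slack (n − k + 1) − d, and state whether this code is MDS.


Singleton RHS = n − k + 1 = 5, slack = 3, bound satisfied, not MDS.

Singleton bound: d ≤ n − k + 1.
Here n = 15, k = 11, so n − k + 1 = 5.
Given d = 2, check d ≤ 5: YES.
Slack = (n − k + 1) − d = 3.
The code is NOT MDS (slack = 3 > 0).
Description: the claimed parameters are [15, 11, 2]_9; such a code would be non-MDS.


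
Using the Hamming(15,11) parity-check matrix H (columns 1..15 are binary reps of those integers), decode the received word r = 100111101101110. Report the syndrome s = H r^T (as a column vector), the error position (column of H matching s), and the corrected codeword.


s = (1, 1, 0, 1)^T, error position = 13, corrected codeword c = 100111101101010

Compute s = H r^T mod 2 one row at a time:
  s_1 = 0 + 1 + 1 + 0 + 1 + 1 + 1 + 0 = 5 ≡ 1 (mod 2).
  s_2 = 1 + 1 + 1 + 1 + 1 + 1 + 1 + 0 = 7 ≡ 1 (mod 2).
  s_3 = 0 + 0 + 1 + 1 + 1 + 0 + 1 + 0 = 4 ≡ 0 (mod 2).
  s_4 = 1 + 0 + 1 + 1 + 1 + 0 + 1 + 0 = 5 ≡ 1 (mod 2).
s = (1, 1, 0, 1)^T — this equals column 13 of H (binary 1101), so error is at position 13.
Correct: flip bit 13 of r = 100111101101110 to get c = 100111101101010.


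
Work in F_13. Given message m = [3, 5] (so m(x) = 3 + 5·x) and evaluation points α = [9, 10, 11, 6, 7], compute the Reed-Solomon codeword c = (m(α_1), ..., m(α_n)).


c = [9, 1, 6, 7, 12]

Message polynomial: m(x) = 3 + 5·x (mod 13).
For each evaluation point α_i, compute m(α_i) mod 13:
  α_1 = 9: Horner steps 5 → 9, so m(9) = 9.
  α_2 = 10: Horner steps 5 → 1, so m(10) = 1.
  α_3 = 11: Horner steps 5 → 6, so m(11) = 6.
  α_4 = 6: Horner steps 5 → 7, so m(6) = 7.
  α_5 = 7: Horner steps 5 → 12, so m(7) = 12.
Codeword c = [9, 1, 6, 7, 12] ∈ F_13^5.


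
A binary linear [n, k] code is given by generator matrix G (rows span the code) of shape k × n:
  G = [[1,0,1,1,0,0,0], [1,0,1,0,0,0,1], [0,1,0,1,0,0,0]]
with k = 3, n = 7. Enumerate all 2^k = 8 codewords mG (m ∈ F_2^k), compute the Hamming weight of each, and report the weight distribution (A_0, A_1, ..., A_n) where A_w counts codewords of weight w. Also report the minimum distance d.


Weight distribution: A_0 = 1, A_2 = 3, A_3 = 3, A_5 = 1. Minimum distance d = 2.

Enumerate all 2^3 = 8 messages m ∈ F_2^3.
For each, compute codeword c = mG in F_2^7, then tally its weight.
  m = 000 → c = 0000000, weight = 0.
  m = 100 → c = 1011000, weight = 3.
  m = 010 → c = 1010001, weight = 3.
  m = 110 → c = 0001001, weight = 2.
  m = 001 → c = 0101000, weight = 2.
  m = 101 → c = 1110000, weight = 3.
  m = 011 → c = 1111001, weight = 5.
  m = 111 → c = 0100001, weight = 2.
Tally weights:
  weight 0: 1 codewords.
  weight 2: 3 codewords.
  weight 3: 3 codewords.
  weight 5: 1 codewords.
Minimum distance d = smallest w > 0 with A_w > 0 = 2.
Sanity: Σ A_w = 8 = 2^3 = 8 ✓.


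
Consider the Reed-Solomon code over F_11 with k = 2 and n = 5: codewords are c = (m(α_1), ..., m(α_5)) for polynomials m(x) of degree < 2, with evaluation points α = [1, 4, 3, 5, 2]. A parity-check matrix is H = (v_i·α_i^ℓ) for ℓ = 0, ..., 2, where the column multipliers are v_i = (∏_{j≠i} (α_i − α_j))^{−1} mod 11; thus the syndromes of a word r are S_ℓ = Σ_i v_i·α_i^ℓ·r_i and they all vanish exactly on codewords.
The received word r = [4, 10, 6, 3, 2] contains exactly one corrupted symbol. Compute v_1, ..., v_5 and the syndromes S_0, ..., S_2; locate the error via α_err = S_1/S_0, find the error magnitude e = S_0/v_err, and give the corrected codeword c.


S = (3, 3, 3), error at position 1, error magnitude e = 6, c = [9, 10, 6, 3, 2].

Step 1: column multipliers v_i = (∏_{j≠i}(α_i − α_j))^{−1} mod 11.
  i = 1 (α = 1): (1−4)(1−3)(1−5)(1−2) = (−3)·(−2)·(−4)·(−1) = 24 ≡ 2, so v_1 = 2^{−1} = 6 (mod 11).
  i = 2 (α = 4): (4−1)(4−3)(4−5)(4−2) = 3·1·(−1)·2 = −6 ≡ 5, so v_2 = 5^{−1} = 9 (mod 11).
  i = 3 (α = 3): (3−1)(3−4)(3−5)(3−2) = 2·(−1)·(−2)·1 = 4 ≡ 4, so v_3 = 4^{−1} = 3 (mod 11).
  i = 4 (α = 5): (5−1)(5−4)(5−3)(5−2) = 4·1·2·3 = 24 ≡ 2, so v_4 = 2^{−1} = 6 (mod 11).
  i = 5 (α = 2): (2−1)(2−4)(2−3)(2−5) = 1·(−2)·(−1)·(−3) = −6 ≡ 5, so v_5 = 5^{−1} = 9 (mod 11).
  v = [6, 9, 3, 6, 9].
Step 2: syndromes of r = [4, 10, 6, 3, 2] (all sums mod 11).
  S_0 = Σ v_i r_i = 6·4 + 9·10 + 3·6 + 6·3 + 9·2 = 168 ≡ 3.
  S_1 = Σ v_i α_i r_i = 6·1·4 + 9·4·10 + 3·3·6 + 6·5·3 + 9·2·2 = 564 ≡ 3.
  α_i^2 mod 11 = [1, 5, 9, 3, 4].
  S_2 = Σ v_i α_i^2 r_i = 6·1·4 + 9·5·10 + 3·9·6 + 6·3·3 + 9·4·2 = 762 ≡ 3.
  S = (3, 3, 3) ≠ 0, so r is not a codeword (an error is present).
Step 3: locate the error. For a single error e at position i, S_ℓ = v_i·e·α_i^ℓ, so α_err = S_1/S_0.
  S_0^{−1} = 3^{−1} = 4 (mod 11), so α_err = 3·4 = 12 ≡ 1 = α_1. Error position i = 1.
  Consistency check: S_2/S_1 = 3·4 = 12 ≡ 1 = α_err ✓ (single-error assumption holds).
Step 4: error magnitude e = S_0/v_1 = S_0·∏_{j≠1}(α_1 − α_j) = 3·2 = 6 ≡ 6 (mod 11).
Step 5: correct position 1: c_1 = r_1 − e = 4 − 6 ≡ 9 (mod 11). Hence c = [9, 10, 6, 3, 2].
  Check: interpolating c through the α_i gives m(x) = 5 + 4·x (degree < 2) with m(α_i) = c_i for every i, so c is indeed a codeword.


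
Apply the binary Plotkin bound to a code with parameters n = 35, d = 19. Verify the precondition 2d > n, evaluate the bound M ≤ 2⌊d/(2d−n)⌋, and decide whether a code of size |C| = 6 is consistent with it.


Plotkin bound M ≤ 12; given |C| = 6 ≤ bound (satisfied).

Check applicability: 2d = 38, n = 35.
2d − n = 3 > 0, so Plotkin applies.
Compute d/(2d−n) = 19/3 ≈ 6.3333.
⌊d/(2d−n)⌋ = 6.
Plotkin bound: M ≤ 2·6 = 12.
Given |C| = 6, check: satisfied.
This |C| is below the Plotkin bound.


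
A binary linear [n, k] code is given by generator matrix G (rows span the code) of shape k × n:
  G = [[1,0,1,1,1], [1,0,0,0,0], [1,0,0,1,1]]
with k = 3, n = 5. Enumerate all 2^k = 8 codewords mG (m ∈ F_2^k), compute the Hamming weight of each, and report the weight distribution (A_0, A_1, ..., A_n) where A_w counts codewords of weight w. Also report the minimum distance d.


Weight distribution: A_0 = 1, A_1 = 2, A_2 = 2, A_3 = 2, A_4 = 1. Minimum distance d = 1.

Enumerate all 2^3 = 8 messages m ∈ F_2^3.
For each, compute codeword c = mG in F_2^5, then tally its weight.
  m = 000 → c = 00000, weight = 0.
  m = 100 → c = 10111, weight = 4.
  m = 010 → c = 10000, weight = 1.
  m = 110 → c = 00111, weight = 3.
  m = 001 → c = 10011, weight = 3.
  m = 101 → c = 00100, weight = 1.
  m = 011 → c = 00011, weight = 2.
  m = 111 → c = 10100, weight = 2.
Tally weights:
  weight 0: 1 codewords.
  weight 1: 2 codewords.
  weight 2: 2 codewords.
  weight 3: 2 codewords.
  weight 4: 1 codewords.
Minimum distance d = smallest w > 0 with A_w > 0 = 1.
Sanity: Σ A_w = 8 = 2^3 = 8 ✓.


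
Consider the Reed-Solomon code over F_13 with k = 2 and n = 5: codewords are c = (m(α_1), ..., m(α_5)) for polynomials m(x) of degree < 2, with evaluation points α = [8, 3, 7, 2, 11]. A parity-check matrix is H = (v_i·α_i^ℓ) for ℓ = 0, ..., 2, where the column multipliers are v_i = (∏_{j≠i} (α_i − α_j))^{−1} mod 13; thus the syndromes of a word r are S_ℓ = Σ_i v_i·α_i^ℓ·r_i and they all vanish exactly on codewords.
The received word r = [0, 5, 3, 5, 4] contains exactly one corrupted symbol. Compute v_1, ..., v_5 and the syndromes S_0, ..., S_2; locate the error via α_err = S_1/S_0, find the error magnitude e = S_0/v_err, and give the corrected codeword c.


S = (9, 1, 3), error at position 2, error magnitude e = 3, c = [0, 2, 3, 5, 4].

Step 1: column multipliers v_i = (∏_{j≠i}(α_i − α_j))^{−1} mod 13.
  i = 1 (α = 8): (8−3)(8−7)(8−2)(8−11) = 5·1·6·(−3) = −90 ≡ 1, so v_1 = 1^{−1} = 1 (mod 13).
  i = 2 (α = 3): (3−8)(3−7)(3−2)(3−11) = (−5)·(−4)·1·(−8) = −160 ≡ 9, so v_2 = 9^{−1} = 3 (mod 13).
  i = 3 (α = 7): (7−8)(7−3)(7−2)(7−11) = (−1)·4·5·(−4) = 80 ≡ 2, so v_3 = 2^{−1} = 7 (mod 13).
  i = 4 (α = 2): (2−8)(2−3)(2−7)(2−11) = (−6)·(−1)·(−5)·(−9) = 270 ≡ 10, so v_4 = 10^{−1} = 4 (mod 13).
  i = 5 (α = 11): (11−8)(11−3)(11−7)(11−2) = 3·8·4·9 = 864 ≡ 6, so v_5 = 6^{−1} = 11 (mod 13).
  v = [1, 3, 7, 4, 11].
Step 2: syndromes of r = [0, 5, 3, 5, 4] (all sums mod 13).
  S_0 = Σ v_i r_i = 1·0 + 3·5 + 7·3 + 4·5 + 11·4 = 100 ≡ 9.
  S_1 = Σ v_i α_i r_i = 1·8·0 + 3·3·5 + 7·7·3 + 4·2·5 + 11·11·4 = 716 ≡ 1.
  α_i^2 mod 13 = [12, 9, 10, 4, 4].
  S_2 = Σ v_i α_i^2 r_i = 1·12·0 + 3·9·5 + 7·10·3 + 4·4·5 + 11·4·4 = 601 ≡ 3.
  S = (9, 1, 3) ≠ 0, so r is not a codeword (an error is present).
Step 3: locate the error. For a single error e at position i, S_ℓ = v_i·e·α_i^ℓ, so α_err = S_1/S_0.
  S_0^{−1} = 9^{−1} = 3 (mod 13), so α_err = 1·3 = 3 ≡ 3 = α_2. Error position i = 2.
  Consistency check: S_2/S_1 = 3·1 = 3 ≡ 3 = α_err ✓ (single-error assumption holds).
Step 4: error magnitude e = S_0/v_2 = S_0·∏_{j≠2}(α_2 − α_j) = 9·9 = 81 ≡ 3 (mod 13).
Step 5: correct position 2: c_2 = r_2 − e = 5 − 3 ≡ 2 (mod 13). Hence c = [0, 2, 3, 5, 4].
  Check: interpolating c through the α_i gives m(x) = 11 + 10·x (degree < 2) with m(α_i) = c_i for every i, so c is indeed a codeword.


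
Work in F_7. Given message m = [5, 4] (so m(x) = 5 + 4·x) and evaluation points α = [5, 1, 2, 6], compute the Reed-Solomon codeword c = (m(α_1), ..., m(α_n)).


c = [4, 2, 6, 1]

Message polynomial: m(x) = 5 + 4·x (mod 7).
For each evaluation point α_i, compute m(α_i) mod 7:
  α_1 = 5: Horner steps 4 → 4, so m(5) = 4.
  α_2 = 1: Horner steps 4 → 2, so m(1) = 2.
  α_3 = 2: Horner steps 4 → 6, so m(2) = 6.
  α_4 = 6: Horner steps 4 → 1, so m(6) = 1.
Codeword c = [4, 2, 6, 1] ∈ F_7^4.


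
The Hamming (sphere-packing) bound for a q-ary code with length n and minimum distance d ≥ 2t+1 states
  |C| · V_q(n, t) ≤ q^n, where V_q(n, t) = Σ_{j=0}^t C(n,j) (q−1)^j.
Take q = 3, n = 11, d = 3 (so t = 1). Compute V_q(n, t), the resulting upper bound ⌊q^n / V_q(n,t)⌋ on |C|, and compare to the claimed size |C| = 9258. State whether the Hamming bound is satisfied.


V_q(n, t) = 23, q^n = 177147, Hamming bound = 7702, |C| = 9258 > bound (violated).

Step 1: Compute V_q(n, t) = Σ_{j=0}^1 C(n, j) (q−1)^j.
  j = 0: C(11,0)·(2)^0 = 1·1 = 1.
  j = 1: C(11,1)·(2)^1 = 11·2 = 22.
  V_q(n, t) = 1 + 22 = 23.
Step 2: q^n = 3^11 = 177147.
Step 3: Hamming bound ⌊q^n / V_q(n,t)⌋ = ⌊177147/23⌋ = 7702.
Step 4: Compare |C| = 9258 to 7702: violated.
The claimed |C| lies above the Hamming bound, so no 3-ary code of length 11 with d ≥ 3 can have 9258 codewords.


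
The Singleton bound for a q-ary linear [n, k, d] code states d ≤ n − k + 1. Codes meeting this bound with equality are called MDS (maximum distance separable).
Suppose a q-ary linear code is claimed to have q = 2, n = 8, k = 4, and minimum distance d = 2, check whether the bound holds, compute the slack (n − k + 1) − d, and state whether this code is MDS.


Singleton RHS = n − k + 1 = 5, slack = 3, bound satisfied, not MDS.

Singleton bound: d ≤ n − k + 1.
Here n = 8, k = 4, so n − k + 1 = 5.
Given d = 2, check d ≤ 5: YES.
Slack = (n − k + 1) − d = 3.
The code is NOT MDS (slack = 3 > 0).
Description: the claimed parameters are [8, 4, 2]_2; such a code would be non-MDS.


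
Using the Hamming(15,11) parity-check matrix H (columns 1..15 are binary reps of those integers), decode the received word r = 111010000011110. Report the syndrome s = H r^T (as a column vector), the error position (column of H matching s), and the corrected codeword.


s = (0, 0, 0, 1)^T, error position = 1, corrected codeword c = 011010000011110

Compute s = H r^T mod 2 one row at a time:
  s_1 = 0 + 0 + 0 + 1 + 1 + 1 + 1 + 0 = 4 ≡ 0 (mod 2).
  s_2 = 0 + 1 + 0 + 0 + 1 + 1 + 1 + 0 = 4 ≡ 0 (mod 2).
  s_3 = 1 + 1 + 0 + 0 + 0 + 1 + 1 + 0 = 4 ≡ 0 (mod 2).
  s_4 = 1 + 1 + 1 + 0 + 0 + 1 + 1 + 0 = 5 ≡ 1 (mod 2).
s = (0, 0, 0, 1)^T — this equals column 1 of H (binary 0001), so error is at position 1.
Correct: flip bit 1 of r = 111010000011110 to get c = 011010000011110.


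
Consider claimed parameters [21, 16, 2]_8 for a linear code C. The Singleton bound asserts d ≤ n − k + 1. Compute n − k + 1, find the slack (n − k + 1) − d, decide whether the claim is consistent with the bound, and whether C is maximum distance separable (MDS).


Singleton RHS = n − k + 1 = 6, slack = 4, bound satisfied, not MDS.

Singleton bound: d ≤ n − k + 1.
Here n = 21, k = 16, so n − k + 1 = 6.
Given d = 2, check d ≤ 6: YES.
Slack = (n − k + 1) − d = 4.
The code is NOT MDS (slack = 4 > 0).
Description: the claimed parameters are [21, 16, 2]_8; such a code would be non-MDS.


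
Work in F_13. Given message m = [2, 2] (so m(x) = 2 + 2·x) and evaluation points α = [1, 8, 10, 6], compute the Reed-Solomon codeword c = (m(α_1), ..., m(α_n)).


c = [4, 5, 9, 1]

Message polynomial: m(x) = 2 + 2·x (mod 13).
For each evaluation point α_i, compute m(α_i) mod 13:
  α_1 = 1: Horner steps 2 → 4, so m(1) = 4.
  α_2 = 8: Horner steps 2 → 5, so m(8) = 5.
  α_3 = 10: Horner steps 2 → 9, so m(10) = 9.
  α_4 = 6: Horner steps 2 → 1, so m(6) = 1.
Codeword c = [4, 5, 9, 1] ∈ F_13^4.


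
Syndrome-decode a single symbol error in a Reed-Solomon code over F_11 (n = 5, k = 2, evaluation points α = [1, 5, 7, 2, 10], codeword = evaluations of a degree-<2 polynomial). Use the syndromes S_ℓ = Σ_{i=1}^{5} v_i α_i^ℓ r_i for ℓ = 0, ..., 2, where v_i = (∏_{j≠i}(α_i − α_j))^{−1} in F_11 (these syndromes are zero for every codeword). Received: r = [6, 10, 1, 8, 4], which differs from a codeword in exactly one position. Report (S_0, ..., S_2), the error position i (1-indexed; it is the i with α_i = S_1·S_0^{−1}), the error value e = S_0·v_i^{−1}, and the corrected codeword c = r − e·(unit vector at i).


S = (1, 2, 4), error at position 4, error magnitude e = 1, c = [6, 10, 1, 7, 4].

Step 1: column multipliers v_i = (∏_{j≠i}(α_i − α_j))^{−1} mod 11.
  i = 1 (α = 1): (1−5)(1−7)(1−2)(1−10) = (−4)·(−6)·(−1)·(−9) = 216 ≡ 7, so v_1 = 7^{−1} = 8 (mod 11).
  i = 2 (α = 5): (5−1)(5−7)(5−2)(5−10) = 4·(−2)·3·(−5) = 120 ≡ 10, so v_2 = 10^{−1} = 10 (mod 11).
  i = 3 (α = 7): (7−1)(7−5)(7−2)(7−10) = 6·2·5·(−3) = −180 ≡ 7, so v_3 = 7^{−1} = 8 (mod 11).
  i = 4 (α = 2): (2−1)(2−5)(2−7)(2−10) = 1·(−3)·(−5)·(−8) = −120 ≡ 1, so v_4 = 1^{−1} = 1 (mod 11).
  i = 5 (α = 10): (10−1)(10−5)(10−7)(10−2) = 9·5·3·8 = 1080 ≡ 2, so v_5 = 2^{−1} = 6 (mod 11).
  v = [8, 10, 8, 1, 6].
Step 2: syndromes of r = [6, 10, 1, 8, 4] (all sums mod 11).
  S_0 = Σ v_i r_i = 8·6 + 10·10 + 8·1 + 1·8 + 6·4 = 188 ≡ 1.
  S_1 = Σ v_i α_i r_i = 8·1·6 + 10·5·10 + 8·7·1 + 1·2·8 + 6·10·4 = 860 ≡ 2.
  α_i^2 mod 11 = [1, 3, 5, 4, 1].
  S_2 = Σ v_i α_i^2 r_i = 8·1·6 + 10·3·10 + 8·5·1 + 1·4·8 + 6·1·4 = 444 ≡ 4.
  S = (1, 2, 4) ≠ 0, so r is not a codeword (an error is present).
Step 3: locate the error. For a single error e at position i, S_ℓ = v_i·e·α_i^ℓ, so α_err = S_1/S_0.
  S_0^{−1} = 1^{−1} = 1 (mod 11), so α_err = 2·1 = 2 ≡ 2 = α_4. Error position i = 4.
  Consistency check: S_2/S_1 = 4·6 = 24 ≡ 2 = α_err ✓ (single-error assumption holds).
Step 4: error magnitude e = S_0/v_4 = S_0·∏_{j≠4}(α_4 − α_j) = 1·1 = 1 ≡ 1 (mod 11).
Step 5: correct position 4: c_4 = r_4 − e = 8 − 1 ≡ 7 (mod 11). Hence c = [6, 10, 1, 7, 4].
  Check: interpolating c through the α_i gives m(x) = 5 + 1·x (degree < 2) with m(α_i) = c_i for every i, so c is indeed a codeword.


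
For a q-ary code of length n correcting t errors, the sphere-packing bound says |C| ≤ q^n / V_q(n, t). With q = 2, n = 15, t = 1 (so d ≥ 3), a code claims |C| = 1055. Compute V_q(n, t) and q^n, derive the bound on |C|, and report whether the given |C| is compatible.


V_q(n, t) = 16, q^n = 32768, Hamming bound = 2048, |C| = 1055 ≤ bound (satisfied).

Step 1: Compute V_q(n, t) = Σ_{j=0}^1 C(n, j) (q−1)^j.
  j = 0: C(15,0)·(1)^0 = 1·1 = 1.
  j = 1: C(15,1)·(1)^1 = 15·1 = 15.
  V_q(n, t) = 1 + 15 = 16.
Step 2: q^n = 2^15 = 32768.
Step 3: Hamming bound ⌊q^n / V_q(n,t)⌋ = ⌊32768/16⌋ = 2048.
Step 4: Compare |C| = 1055 to 2048: satisfied.
The claimed |C| lies below the Hamming bound.


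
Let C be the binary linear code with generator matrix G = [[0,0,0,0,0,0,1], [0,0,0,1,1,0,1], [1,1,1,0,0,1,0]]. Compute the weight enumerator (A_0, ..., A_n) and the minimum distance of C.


Weight distribution: A_0 = 1, A_1 = 1, A_2 = 1, A_3 = 1, A_4 = 1, A_5 = 1, A_6 = 1, A_7 = 1. Minimum distance d = 1.

Enumerate all 2^3 = 8 messages m ∈ F_2^3.
For each, compute codeword c = mG in F_2^7, then tally its weight.
  m = 000 → c = 0000000, weight = 0.
  m = 100 → c = 0000001, weight = 1.
  m = 010 → c = 0001101, weight = 3.
  m = 110 → c = 0001100, weight = 2.
  m = 001 → c = 1110010, weight = 4.
  m = 101 → c = 1110011, weight = 5.
  m = 011 → c = 1111111, weight = 7.
  m = 111 → c = 1111110, weight = 6.
Tally weights:
  weight 0: 1 codewords.
  weight 1: 1 codewords.
  weight 2: 1 codewords.
  weight 3: 1 codewords.
  weight 4: 1 codewords.
  weight 5: 1 codewords.
  weight 6: 1 codewords.
  weight 7: 1 codewords.
Minimum distance d = smallest w > 0 with A_w > 0 = 1.
Sanity: Σ A_w = 8 = 2^3 = 8 ✓.


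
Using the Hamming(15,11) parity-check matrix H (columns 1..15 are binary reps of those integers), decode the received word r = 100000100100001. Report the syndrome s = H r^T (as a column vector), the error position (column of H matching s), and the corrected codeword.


s = (0, 0, 1, 1)^T, error position = 3, corrected codeword c = 101000100100001

Compute s = H r^T mod 2 one row at a time:
  s_1 = 0 + 0 + 1 + 0 + 0 + 0 + 0 + 1 = 2 ≡ 0 (mod 2).
  s_2 = 0 + 0 + 0 + 1 + 0 + 0 + 0 + 1 = 2 ≡ 0 (mod 2).
  s_3 = 0 + 0 + 0 + 1 + 1 + 0 + 0 + 1 = 3 ≡ 1 (mod 2).
  s_4 = 1 + 0 + 0 + 1 + 0 + 0 + 0 + 1 = 3 ≡ 1 (mod 2).
s = (0, 0, 1, 1)^T — this equals column 3 of H (binary 0011), so error is at position 3.
Correct: flip bit 3 of r = 100000100100001 to get c = 101000100100001.


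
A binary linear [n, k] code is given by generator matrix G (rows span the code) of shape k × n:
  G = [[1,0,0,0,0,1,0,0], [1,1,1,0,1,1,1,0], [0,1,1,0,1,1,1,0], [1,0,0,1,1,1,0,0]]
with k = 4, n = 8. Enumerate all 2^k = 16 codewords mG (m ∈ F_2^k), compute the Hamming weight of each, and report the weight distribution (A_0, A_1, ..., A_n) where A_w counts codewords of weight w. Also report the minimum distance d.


Weight distribution: A_0 = 1, A_1 = 2, A_2 = 2, A_3 = 2, A_4 = 3, A_5 = 4, A_6 = 2. Minimum distance d = 1.

Enumerate all 2^4 = 16 messages m ∈ F_2^4.
For each, compute codeword c = mG in F_2^8, then tally its weight.
  m = 0000 → c = 00000000, weight = 0.
  m = 1000 → c = 10000100, weight = 2.
  m = 0100 → c = 11101110, weight = 6.
  m = 1100 → c = 01101010, weight = 4.
  m = 0010 → c = 01101110, weight = 5.
  m = 1010 → c = 11101010, weight = 5.
  m = 0110 → c = 10000000, weight = 1.
  m = 1110 → c = 00000100, weight = 1.
  m = 0001 → c = 10011100, weight = 4.
  m = 1001 → c = 00011000, weight = 2.
  m = 0101 → c = 01110010, weight = 4.
  m = 1101 → c = 11110110, weight = 6.
  m = 0011 → c = 11110010, weight = 5.
  m = 1011 → c = 01110110, weight = 5.
  m = 0111 → c = 00011100, weight = 3.
  m = 1111 → c = 10011000, weight = 3.
Tally weights:
  weight 0: 1 codewords.
  weight 1: 2 codewords.
  weight 2: 2 codewords.
  weight 3: 2 codewords.
  weight 4: 3 codewords.
  weight 5: 4 codewords.
  weight 6: 2 codewords.
Minimum distance d = smallest w > 0 with A_w > 0 = 1.
Sanity: Σ A_w = 16 = 2^4 = 16 ✓.


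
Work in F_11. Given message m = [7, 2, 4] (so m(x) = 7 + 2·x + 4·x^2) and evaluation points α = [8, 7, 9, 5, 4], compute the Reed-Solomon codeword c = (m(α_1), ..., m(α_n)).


c = [4, 8, 8, 7, 2]

Message polynomial: m(x) = 7 + 2·x + 4·x^2 (mod 11).
For each evaluation point α_i, compute m(α_i) mod 11:
  α_1 = 8: Horner steps 4 → 1 → 4, so m(8) = 4.
  α_2 = 7: Horner steps 4 → 8 → 8, so m(7) = 8.
  α_3 = 9: Horner steps 4 → 5 → 8, so m(9) = 8.
  α_4 = 5: Horner steps 4 → 0 → 7, so m(5) = 7.
  α_5 = 4: Horner steps 4 → 7 → 2, so m(4) = 2.
Codeword c = [4, 8, 8, 7, 2] ∈ F_11^5.


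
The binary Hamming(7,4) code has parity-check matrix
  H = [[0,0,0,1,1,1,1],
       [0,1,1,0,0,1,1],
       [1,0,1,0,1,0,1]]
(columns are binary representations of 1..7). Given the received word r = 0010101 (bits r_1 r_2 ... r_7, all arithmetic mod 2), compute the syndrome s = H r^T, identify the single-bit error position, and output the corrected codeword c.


s = (0, 0, 1)^T, error position = 1, corrected codeword c = 1010101

Compute s = H r^T mod 2 one row at a time:
  s_1 = 0 + 1 + 0 + 1 = 2 ≡ 0 (mod 2).
  s_2 = 0 + 1 + 0 + 1 = 2 ≡ 0 (mod 2).
  s_3 = 0 + 1 + 1 + 1 = 3 ≡ 1 (mod 2).
s = (0, 0, 1)^T — this equals column 1 of H (binary 001), so error is at position 1.
Correct: flip bit 1 of r = 0010101 to get c = 1010101.


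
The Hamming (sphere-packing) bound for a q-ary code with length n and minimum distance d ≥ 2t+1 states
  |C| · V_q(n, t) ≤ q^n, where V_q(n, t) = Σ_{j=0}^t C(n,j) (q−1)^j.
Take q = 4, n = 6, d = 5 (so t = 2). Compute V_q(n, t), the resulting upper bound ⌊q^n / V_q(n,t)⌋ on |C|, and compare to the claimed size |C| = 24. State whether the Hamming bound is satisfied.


V_q(n, t) = 154, q^n = 4096, Hamming bound = 26, |C| = 24 ≤ bound (satisfied).

Step 1: Compute V_q(n, t) = Σ_{j=0}^2 C(n, j) (q−1)^j.
  j = 0: C(6,0)·(3)^0 = 1·1 = 1.
  j = 1: C(6,1)·(3)^1 = 6·3 = 18.
  j = 2: C(6,2)·(3)^2 = 15·9 = 135.
  V_q(n, t) = 1 + 18 + 135 = 154.
Step 2: q^n = 4^6 = 4096.
Step 3: Hamming bound ⌊q^n / V_q(n,t)⌋ = ⌊4096/154⌋ = 26.
Step 4: Compare |C| = 24 to 26: satisfied.
The claimed |C| lies below the Hamming bound.


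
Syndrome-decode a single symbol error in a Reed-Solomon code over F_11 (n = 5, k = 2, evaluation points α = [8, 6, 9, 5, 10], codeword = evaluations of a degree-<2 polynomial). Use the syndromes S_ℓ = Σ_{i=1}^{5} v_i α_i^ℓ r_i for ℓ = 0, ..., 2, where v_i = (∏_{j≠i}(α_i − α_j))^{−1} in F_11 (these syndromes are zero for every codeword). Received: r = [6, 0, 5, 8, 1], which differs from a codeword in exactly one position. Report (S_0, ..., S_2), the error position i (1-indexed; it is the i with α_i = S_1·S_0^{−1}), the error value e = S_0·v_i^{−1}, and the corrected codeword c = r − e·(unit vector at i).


S = (4, 3, 5), error at position 3, error magnitude e = 7, c = [6, 0, 9, 8, 1].

Step 1: column multipliers v_i = (∏_{j≠i}(α_i − α_j))^{−1} mod 11.
  i = 1 (α = 8): (8−6)(8−9)(8−5)(8−10) = 2·(−1)·3·(−2) = 12 ≡ 1, so v_1 = 1^{−1} = 1 (mod 11).
  i = 2 (α = 6): (6−8)(6−9)(6−5)(6−10) = (−2)·(−3)·1·(−4) = −24 ≡ 9, so v_2 = 9^{−1} = 5 (mod 11).
  i = 3 (α = 9): (9−8)(9−6)(9−5)(9−10) = 1·3·4·(−1) = −12 ≡ 10, so v_3 = 10^{−1} = 10 (mod 11).
  i = 4 (α = 5): (5−8)(5−6)(5−9)(5−10) = (−3)·(−1)·(−4)·(−5) = 60 ≡ 5, so v_4 = 5^{−1} = 9 (mod 11).
  i = 5 (α = 10): (10−8)(10−6)(10−9)(10−5) = 2·4·1·5 = 40 ≡ 7, so v_5 = 7^{−1} = 8 (mod 11).
  v = [1, 5, 10, 9, 8].
Step 2: syndromes of r = [6, 0, 5, 8, 1] (all sums mod 11).
  S_0 = Σ v_i r_i = 1·6 + 5·0 + 10·5 + 9·8 + 8·1 = 136 ≡ 4.
  S_1 = Σ v_i α_i r_i = 1·8·6 + 5·6·0 + 10·9·5 + 9·5·8 + 8·10·1 = 938 ≡ 3.
  α_i^2 mod 11 = [9, 3, 4, 3, 1].
  S_2 = Σ v_i α_i^2 r_i = 1·9·6 + 5·3·0 + 10·4·5 + 9·3·8 + 8·1·1 = 478 ≡ 5.
  S = (4, 3, 5) ≠ 0, so r is not a codeword (an error is present).
Step 3: locate the error. For a single error e at position i, S_ℓ = v_i·e·α_i^ℓ, so α_err = S_1/S_0.
  S_0^{−1} = 4^{−1} = 3 (mod 11), so α_err = 3·3 = 9 ≡ 9 = α_3. Error position i = 3.
  Consistency check: S_2/S_1 = 5·4 = 20 ≡ 9 = α_err ✓ (single-error assumption holds).
Step 4: error magnitude e = S_0/v_3 = S_0·∏_{j≠3}(α_3 − α_j) = 4·10 = 40 ≡ 7 (mod 11).
Step 5: correct position 3: c_3 = r_3 − e = 5 − 7 ≡ 9 (mod 11). Hence c = [6, 0, 9, 8, 1].
  Check: interpolating c through the α_i gives m(x) = 4 + 3·x (degree < 2) with m(α_i) = c_i for every i, so c is indeed a codeword.


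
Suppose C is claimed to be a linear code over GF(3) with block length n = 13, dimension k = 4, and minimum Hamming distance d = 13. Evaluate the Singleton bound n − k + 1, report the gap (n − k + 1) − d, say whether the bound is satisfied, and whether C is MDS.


Singleton RHS = n − k + 1 = 10, slack = -3, bound violated (no such code; not MDS).

Singleton bound: d ≤ n − k + 1.
Here n = 13, k = 4, so n − k + 1 = 10.
Given d = 13, check d ≤ 10: NO.
Slack = (n − k + 1) − d = -3.
The slack is negative: d = 13 exceeds n − k + 1 = 10 by 3, so the Singleton bound is violated and no linear [13, 4, 13]_3 code can exist. In particular it is not MDS (MDS requires d = n − k + 1 exactly).
Description: the claimed parameters are [13, 4, 13]_3; such a code would be impossible (violates the Singleton bound).


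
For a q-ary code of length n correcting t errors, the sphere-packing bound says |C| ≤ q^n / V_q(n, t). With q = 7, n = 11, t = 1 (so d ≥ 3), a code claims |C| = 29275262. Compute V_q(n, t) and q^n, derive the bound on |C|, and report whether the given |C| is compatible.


V_q(n, t) = 67, q^n = 1977326743, Hamming bound = 29512339, |C| = 29275262 ≤ bound (satisfied).

Step 1: Compute V_q(n, t) = Σ_{j=0}^1 C(n, j) (q−1)^j.
  j = 0: C(11,0)·(6)^0 = 1·1 = 1.
  j = 1: C(11,1)·(6)^1 = 11·6 = 66.
  V_q(n, t) = 1 + 66 = 67.
Step 2: q^n = 7^11 = 1977326743.
Step 3: Hamming bound ⌊q^n / V_q(n,t)⌋ = ⌊1977326743/67⌋ = 29512339.
Step 4: Compare |C| = 29275262 to 29512339: satisfied.
The claimed |C| lies below the Hamming bound.


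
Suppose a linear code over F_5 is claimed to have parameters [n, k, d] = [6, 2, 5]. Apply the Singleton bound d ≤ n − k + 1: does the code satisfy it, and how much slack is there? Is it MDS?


Singleton RHS = n − k + 1 = 5, slack = 0, bound satisfied, MDS.

Singleton bound: d ≤ n − k + 1.
Here n = 6, k = 2, so n − k + 1 = 5.
Given d = 5, check d ≤ 5: YES.
Slack = (n − k + 1) − d = 0.
The code is MDS (slack = 0).
Description: the claimed parameters are [6, 2, 5]_5; such a code would be MDS (meets Singleton bound).


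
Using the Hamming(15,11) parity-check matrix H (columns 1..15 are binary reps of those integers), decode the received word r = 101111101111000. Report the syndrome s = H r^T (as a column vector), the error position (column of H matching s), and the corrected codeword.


s = (0, 1, 1, 0)^T, error position = 6, corrected codeword c = 101110101111000

Compute s = H r^T mod 2 one row at a time:
  s_1 = 0 + 1 + 1 + 1 + 1 + 0 + 0 + 0 = 4 ≡ 0 (mod 2).
  s_2 = 1 + 1 + 1 + 1 + 1 + 0 + 0 + 0 = 5 ≡ 1 (mod 2).
  s_3 = 0 + 1 + 1 + 1 + 1 + 1 + 0 + 0 = 5 ≡ 1 (mod 2).
  s_4 = 1 + 1 + 1 + 1 + 1 + 1 + 0 + 0 = 6 ≡ 0 (mod 2).
s = (0, 1, 1, 0)^T — this equals column 6 of H (binary 0110), so error is at position 6.
Correct: flip bit 6 of r = 101111101111000 to get c = 101110101111000.


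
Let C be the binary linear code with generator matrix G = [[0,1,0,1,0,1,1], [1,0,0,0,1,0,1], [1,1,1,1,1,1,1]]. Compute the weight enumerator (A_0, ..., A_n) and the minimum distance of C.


Weight distribution: A_0 = 1, A_2 = 1, A_3 = 2, A_4 = 2, A_5 = 1, A_7 = 1. Minimum distance d = 2.

Enumerate all 2^3 = 8 messages m ∈ F_2^3.
For each, compute codeword c = mG in F_2^7, then tally its weight.
  m = 000 → c = 0000000, weight = 0.
  m = 100 → c = 0101011, weight = 4.
  m = 010 → c = 1000101, weight = 3.
  m = 110 → c = 1101110, weight = 5.
  m = 001 → c = 1111111, weight = 7.
  m = 101 → c = 1010100, weight = 3.
  m = 011 → c = 0111010, weight = 4.
  m = 111 → c = 0010001, weight = 2.
Tally weights:
  weight 0: 1 codewords.
  weight 2: 1 codewords.
  weight 3: 2 codewords.
  weight 4: 2 codewords.
  weight 5: 1 codewords.
  weight 7: 1 codewords.
Minimum distance d = smallest w > 0 with A_w > 0 = 2.
Sanity: Σ A_w = 8 = 2^3 = 8 ✓.


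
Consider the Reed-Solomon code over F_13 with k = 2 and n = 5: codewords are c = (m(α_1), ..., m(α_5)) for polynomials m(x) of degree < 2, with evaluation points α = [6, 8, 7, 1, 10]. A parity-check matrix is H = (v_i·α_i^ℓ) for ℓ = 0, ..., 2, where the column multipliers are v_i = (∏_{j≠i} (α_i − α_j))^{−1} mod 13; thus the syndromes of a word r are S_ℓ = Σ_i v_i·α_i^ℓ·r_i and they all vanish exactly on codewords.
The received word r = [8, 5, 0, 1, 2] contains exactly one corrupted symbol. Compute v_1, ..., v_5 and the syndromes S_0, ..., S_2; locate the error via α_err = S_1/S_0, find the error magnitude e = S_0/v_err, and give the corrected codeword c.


S = (1, 1, 1), error at position 4, error magnitude e = 5, c = [8, 5, 0, 9, 2].

Step 1: column multipliers v_i = (∏_{j≠i}(α_i − α_j))^{−1} mod 13.
  i = 1 (α = 6): (6−8)(6−7)(6−1)(6−10) = (−2)·(−1)·5·(−4) = −40 ≡ 12, so v_1 = 12^{−1} = 12 (mod 13).
  i = 2 (α = 8): (8−6)(8−7)(8−1)(8−10) = 2·1·7·(−2) = −28 ≡ 11, so v_2 = 11^{−1} = 6 (mod 13).
  i = 3 (α = 7): (7−6)(7−8)(7−1)(7−10) = 1·(−1)·6·(−3) = 18 ≡ 5, so v_3 = 5^{−1} = 8 (mod 13).
  i = 4 (α = 1): (1−6)(1−8)(1−7)(1−10) = (−5)·(−7)·(−6)·(−9) = 1890 ≡ 5, so v_4 = 5^{−1} = 8 (mod 13).
  i = 5 (α = 10): (10−6)(10−8)(10−7)(10−1) = 4·2·3·9 = 216 ≡ 8, so v_5 = 8^{−1} = 5 (mod 13).
  v = [12, 6, 8, 8, 5].
Step 2: syndromes of r = [8, 5, 0, 1, 2] (all sums mod 13).
  S_0 = Σ v_i r_i = 12·8 + 6·5 + 8·0 + 8·1 + 5·2 = 144 ≡ 1.
  S_1 = Σ v_i α_i r_i = 12·6·8 + 6·8·5 + 8·7·0 + 8·1·1 + 5·10·2 = 924 ≡ 1.
  α_i^2 mod 13 = [10, 12, 10, 1, 9].
  S_2 = Σ v_i α_i^2 r_i = 12·10·8 + 6·12·5 + 8·10·0 + 8·1·1 + 5·9·2 = 1418 ≡ 1.
  S = (1, 1, 1) ≠ 0, so r is not a codeword (an error is present).
Step 3: locate the error. For a single error e at position i, S_ℓ = v_i·e·α_i^ℓ, so α_err = S_1/S_0.
  S_0^{−1} = 1^{−1} = 1 (mod 13), so α_err = 1·1 = 1 ≡ 1 = α_4. Error position i = 4.
  Consistency check: S_2/S_1 = 1·1 = 1 ≡ 1 = α_err ✓ (single-error assumption holds).
Step 4: error magnitude e = S_0/v_4 = S_0·∏_{j≠4}(α_4 − α_j) = 1·5 = 5 ≡ 5 (mod 13).
Step 5: correct position 4: c_4 = r_4 − e = 1 − 5 ≡ 9 (mod 13). Hence c = [8, 5, 0, 9, 2].
  Check: interpolating c through the α_i gives m(x) = 4 + 5·x (degree < 2) with m(α_i) = c_i for every i, so c is indeed a codeword.


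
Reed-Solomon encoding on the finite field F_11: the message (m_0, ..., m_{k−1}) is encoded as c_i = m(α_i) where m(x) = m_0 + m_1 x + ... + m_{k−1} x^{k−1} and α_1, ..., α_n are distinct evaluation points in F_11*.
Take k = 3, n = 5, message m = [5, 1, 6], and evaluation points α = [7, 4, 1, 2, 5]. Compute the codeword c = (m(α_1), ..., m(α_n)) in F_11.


c = [9, 6, 1, 9, 6]

Message polynomial: m(x) = 5 + 1·x + 6·x^2 (mod 11).
For each evaluation point α_i, compute m(α_i) mod 11:
  α_1 = 7: Horner steps 6 → 10 → 9, so m(7) = 9.
  α_2 = 4: Horner steps 6 → 3 → 6, so m(4) = 6.
  α_3 = 1: Horner steps 6 → 7 → 1, so m(1) = 1.
  α_4 = 2: Horner steps 6 → 2 → 9, so m(2) = 9.
  α_5 = 5: Horner steps 6 → 9 → 6, so m(5) = 6.
Codeword c = [9, 6, 1, 9, 6] ∈ F_11^5.


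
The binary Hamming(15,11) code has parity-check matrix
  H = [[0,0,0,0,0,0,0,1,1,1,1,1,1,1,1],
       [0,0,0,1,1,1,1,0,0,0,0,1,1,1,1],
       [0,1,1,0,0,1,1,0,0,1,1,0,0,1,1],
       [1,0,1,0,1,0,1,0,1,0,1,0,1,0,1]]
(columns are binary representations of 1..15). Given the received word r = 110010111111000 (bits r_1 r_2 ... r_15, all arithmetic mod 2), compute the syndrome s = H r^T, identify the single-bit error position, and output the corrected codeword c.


s = (1, 1, 0, 1)^T, error position = 13, corrected codeword c = 110010111111100

Compute s = H r^T mod 2 one row at a time:
  s_1 = 1 + 1 + 1 + 1 + 1 + 0 + 0 + 0 = 5 ≡ 1 (mod 2).
  s_2 = 0 + 1 + 0 + 1 + 1 + 0 + 0 + 0 = 3 ≡ 1 (mod 2).
  s_3 = 1 + 0 + 0 + 1 + 1 + 1 + 0 + 0 = 4 ≡ 0 (mod 2).
  s_4 = 1 + 0 + 1 + 1 + 1 + 1 + 0 + 0 = 5 ≡ 1 (mod 2).
s = (1, 1, 0, 1)^T — this equals column 13 of H (binary 1101), so error is at position 13.
Correct: flip bit 13 of r = 110010111111000 to get c = 110010111111100.


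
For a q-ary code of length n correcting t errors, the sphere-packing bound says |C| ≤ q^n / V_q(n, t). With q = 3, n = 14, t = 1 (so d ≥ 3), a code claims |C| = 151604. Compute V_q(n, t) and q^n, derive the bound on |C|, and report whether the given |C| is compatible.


V_q(n, t) = 29, q^n = 4782969, Hamming bound = 164929, |C| = 151604 ≤ bound (satisfied).

Step 1: Compute V_q(n, t) = Σ_{j=0}^1 C(n, j) (q−1)^j.
  j = 0: C(14,0)·(2)^0 = 1·1 = 1.
  j = 1: C(14,1)·(2)^1 = 14·2 = 28.
  V_q(n, t) = 1 + 28 = 29.
Step 2: q^n = 3^14 = 4782969.
Step 3: Hamming bound ⌊q^n / V_q(n,t)⌋ = ⌊4782969/29⌋ = 164929.
Step 4: Compare |C| = 151604 to 164929: satisfied.
The claimed |C| lies below the Hamming bound.


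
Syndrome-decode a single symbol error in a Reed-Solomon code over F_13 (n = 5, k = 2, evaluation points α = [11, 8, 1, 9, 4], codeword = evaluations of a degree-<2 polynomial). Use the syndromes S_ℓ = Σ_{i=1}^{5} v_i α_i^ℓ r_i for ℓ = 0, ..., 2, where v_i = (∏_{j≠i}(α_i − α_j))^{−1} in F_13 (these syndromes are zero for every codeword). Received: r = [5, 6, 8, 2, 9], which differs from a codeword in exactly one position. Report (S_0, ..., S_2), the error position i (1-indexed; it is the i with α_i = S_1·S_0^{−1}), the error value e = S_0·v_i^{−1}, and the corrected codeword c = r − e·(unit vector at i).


S = (6, 1, 11), error at position 1, error magnitude e = 11, c = [7, 6, 8, 2, 9].

Step 1: column multipliers v_i = (∏_{j≠i}(α_i − α_j))^{−1} mod 13.
  i = 1 (α = 11): (11−8)(11−1)(11−9)(11−4) = 3·10·2·7 = 420 ≡ 4, so v_1 = 4^{−1} = 10 (mod 13).
  i = 2 (α = 8): (8−11)(8−1)(8−9)(8−4) = (−3)·7·(−1)·4 = 84 ≡ 6, so v_2 = 6^{−1} = 11 (mod 13).
  i = 3 (α = 1): (1−11)(1−8)(1−9)(1−4) = (−10)·(−7)·(−8)·(−3) = 1680 ≡ 3, so v_3 = 3^{−1} = 9 (mod 13).
  i = 4 (α = 9): (9−11)(9−8)(9−1)(9−4) = (−2)·1·8·5 = −80 ≡ 11, so v_4 = 11^{−1} = 6 (mod 13).
  i = 5 (α = 4): (4−11)(4−8)(4−1)(4−9) = (−7)·(−4)·3·(−5) = −420 ≡ 9, so v_5 = 9^{−1} = 3 (mod 13).
  v = [10, 11, 9, 6, 3].
Step 2: syndromes of r = [5, 6, 8, 2, 9] (all sums mod 13).
  S_0 = Σ v_i r_i = 10·5 + 11·6 + 9·8 + 6·2 + 3·9 = 227 ≡ 6.
  S_1 = Σ v_i α_i r_i = 10·11·5 + 11·8·6 + 9·1·8 + 6·9·2 + 3·4·9 = 1366 ≡ 1.
  α_i^2 mod 13 = [4, 12, 1, 3, 3].
  S_2 = Σ v_i α_i^2 r_i = 10·4·5 + 11·12·6 + 9·1·8 + 6·3·2 + 3·3·9 = 1181 ≡ 11.
  S = (6, 1, 11) ≠ 0, so r is not a codeword (an error is present).
Step 3: locate the error. For a single error e at position i, S_ℓ = v_i·e·α_i^ℓ, so α_err = S_1/S_0.
  S_0^{−1} = 6^{−1} = 11 (mod 13), so α_err = 1·11 = 11 ≡ 11 = α_1. Error position i = 1.
  Consistency check: S_2/S_1 = 11·1 = 11 ≡ 11 = α_err ✓ (single-error assumption holds).
Step 4: error magnitude e = S_0/v_1 = S_0·∏_{j≠1}(α_1 − α_j) = 6·4 = 24 ≡ 11 (mod 13).
Step 5: correct position 1: c_1 = r_1 − e = 5 − 11 ≡ 7 (mod 13). Hence c = [7, 6, 8, 2, 9].
  Check: interpolating c through the α_i gives m(x) = 12 + 9·x (degree < 2) with m(α_i) = c_i for every i, so c is indeed a codeword.


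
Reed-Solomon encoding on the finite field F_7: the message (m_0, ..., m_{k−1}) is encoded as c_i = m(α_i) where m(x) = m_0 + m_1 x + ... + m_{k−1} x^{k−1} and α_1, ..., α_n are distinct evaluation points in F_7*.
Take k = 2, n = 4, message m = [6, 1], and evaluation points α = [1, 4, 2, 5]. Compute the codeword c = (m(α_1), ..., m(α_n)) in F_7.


c = [0, 3, 1, 4]

Message polynomial: m(x) = 6 + 1·x (mod 7).
For each evaluation point α_i, compute m(α_i) mod 7:
  α_1 = 1: Horner steps 1 → 0, so m(1) = 0.
  α_2 = 4: Horner steps 1 → 3, so m(4) = 3.
  α_3 = 2: Horner steps 1 → 1, so m(2) = 1.
  α_4 = 5: Horner steps 1 → 4, so m(5) = 4.
Codeword c = [0, 3, 1, 4] ∈ F_7^4.


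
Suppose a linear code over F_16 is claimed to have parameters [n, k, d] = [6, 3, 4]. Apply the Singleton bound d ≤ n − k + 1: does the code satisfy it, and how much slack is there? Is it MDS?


Singleton RHS = n − k + 1 = 4, slack = 0, bound satisfied, MDS.

Singleton bound: d ≤ n − k + 1.
Here n = 6, k = 3, so n − k + 1 = 4.
Given d = 4, check d ≤ 4: YES.
Slack = (n − k + 1) − d = 0.
The code is MDS (slack = 0).
Description: the claimed parameters are [6, 3, 4]_16; such a code would be MDS (meets Singleton bound).


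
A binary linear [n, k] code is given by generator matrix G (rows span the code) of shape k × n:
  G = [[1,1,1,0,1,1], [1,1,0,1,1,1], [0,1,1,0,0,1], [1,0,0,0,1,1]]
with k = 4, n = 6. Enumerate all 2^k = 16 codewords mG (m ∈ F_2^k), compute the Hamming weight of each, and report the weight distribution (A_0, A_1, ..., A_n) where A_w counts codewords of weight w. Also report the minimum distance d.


Weight distribution: A_0 = 1, A_1 = 1, A_2 = 4, A_3 = 4, A_4 = 3, A_5 = 3. Minimum distance d = 1.

Enumerate all 2^4 = 16 messages m ∈ F_2^4.
For each, compute codeword c = mG in F_2^6, then tally its weight.
  m = 0000 → c = 000000, weight = 0.
  m = 1000 → c = 111011, weight = 5.
  m = 0100 → c = 110111, weight = 5.
  m = 1100 → c = 001100, weight = 2.
  m = 0010 → c = 011001, weight = 3.
  m = 1010 → c = 100010, weight = 2.
  m = 0110 → c = 101110, weight = 4.
  m = 1110 → c = 010101, weight = 3.
  m = 0001 → c = 100011, weight = 3.
  m = 1001 → c = 011000, weight = 2.
  m = 0101 → c = 010100, weight = 2.
  m = 1101 → c = 101111, weight = 5.
  m = 0011 → c = 111010, weight = 4.
  m = 1011 → c = 000001, weight = 1.
  m = 0111 → c = 001101, weight = 3.
  m = 1111 → c = 110110, weight = 4.
Tally weights:
  weight 0: 1 codewords.
  weight 1: 1 codewords.
  weight 2: 4 codewords.
  weight 3: 4 codewords.
  weight 4: 3 codewords.
  weight 5: 3 codewords.
Minimum distance d = smallest w > 0 with A_w > 0 = 1.
Sanity: Σ A_w = 16 = 2^4 = 16 ✓.


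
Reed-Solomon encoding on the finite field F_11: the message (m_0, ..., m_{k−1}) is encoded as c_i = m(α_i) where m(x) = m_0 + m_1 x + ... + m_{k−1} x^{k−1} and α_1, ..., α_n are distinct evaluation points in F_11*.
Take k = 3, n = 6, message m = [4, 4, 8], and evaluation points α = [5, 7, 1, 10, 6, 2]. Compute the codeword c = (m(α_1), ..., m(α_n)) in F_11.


c = [4, 6, 5, 8, 8, 0]

Message polynomial: m(x) = 4 + 4·x + 8·x^2 (mod 11).
For each evaluation point α_i, compute m(α_i) mod 11:
  α_1 = 5: Horner steps 8 → 0 → 4, so m(5) = 4.
  α_2 = 7: Horner steps 8 → 5 → 6, so m(7) = 6.
  α_3 = 1: Horner steps 8 → 1 → 5, so m(1) = 5.
  α_4 = 10: Horner steps 8 → 7 → 8, so m(10) = 8.
  α_5 = 6: Horner steps 8 → 8 → 8, so m(6) = 8.
  α_6 = 2: Horner steps 8 → 9 → 0, so m(2) = 0.
Codeword c = [4, 6, 5, 8, 8, 0] ∈ F_11^6.


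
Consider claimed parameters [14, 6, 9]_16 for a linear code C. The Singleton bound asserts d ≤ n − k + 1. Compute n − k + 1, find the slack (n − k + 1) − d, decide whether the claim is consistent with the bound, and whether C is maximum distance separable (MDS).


Singleton RHS = n − k + 1 = 9, slack = 0, bound satisfied, MDS.

Singleton bound: d ≤ n − k + 1.
Here n = 14, k = 6, so n − k + 1 = 9.
Given d = 9, check d ≤ 9: YES.
Slack = (n − k + 1) − d = 0.
The code is MDS (slack = 0).
Description: the claimed parameters are [14, 6, 9]_16; such a code would be MDS (meets Singleton bound).
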